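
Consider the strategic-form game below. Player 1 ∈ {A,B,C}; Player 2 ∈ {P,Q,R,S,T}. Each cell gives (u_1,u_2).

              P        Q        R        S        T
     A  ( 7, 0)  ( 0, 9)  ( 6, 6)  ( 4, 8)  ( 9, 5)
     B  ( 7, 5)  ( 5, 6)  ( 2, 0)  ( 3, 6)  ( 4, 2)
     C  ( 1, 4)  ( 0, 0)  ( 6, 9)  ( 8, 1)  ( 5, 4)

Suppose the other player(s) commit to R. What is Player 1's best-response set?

BR_1 = {A,C}

u_1(A vs R) = 6
u_1(B vs R) = 2
u_1(C vs R) = 6
max payoff 6 at {A,C}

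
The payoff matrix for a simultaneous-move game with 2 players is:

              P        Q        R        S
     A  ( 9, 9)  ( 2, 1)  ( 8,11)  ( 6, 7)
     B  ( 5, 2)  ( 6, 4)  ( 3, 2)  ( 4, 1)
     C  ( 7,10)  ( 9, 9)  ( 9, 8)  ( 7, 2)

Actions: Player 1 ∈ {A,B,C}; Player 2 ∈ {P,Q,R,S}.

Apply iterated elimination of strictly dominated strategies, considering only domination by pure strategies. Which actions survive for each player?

P1 drop B (C beats it: P:7>5 Q:9>6 R:9>3 S:7>4)
P2 drop Q (P beats it: A:9>1 C:10>9)
P2 drop S (P beats it: A:9>7 C:10>2)
P1→{A,C} P2→{P,R}

IESDS → P1:{A,C} P2:{P,R}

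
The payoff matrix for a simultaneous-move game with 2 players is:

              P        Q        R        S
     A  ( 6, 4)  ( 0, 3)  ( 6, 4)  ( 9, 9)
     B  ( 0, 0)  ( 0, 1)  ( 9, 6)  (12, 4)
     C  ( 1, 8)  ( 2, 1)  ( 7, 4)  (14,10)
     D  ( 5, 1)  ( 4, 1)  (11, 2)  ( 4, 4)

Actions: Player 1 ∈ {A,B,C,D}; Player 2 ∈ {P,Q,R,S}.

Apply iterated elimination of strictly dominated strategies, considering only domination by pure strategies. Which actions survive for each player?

P2 drop P (S beats it: A:9>4 B:4>0 C:10>8 D:4>1)
P1 drop A (C beats it: Q:2>0 R:7>6 S:14>9)
P2 drop Q (R beats it: B:6>1 C:4>1 D:2>1)
P1→{B,C,D} P2→{R,S}

IESDS → P1:{B,C,D} P2:{R,S}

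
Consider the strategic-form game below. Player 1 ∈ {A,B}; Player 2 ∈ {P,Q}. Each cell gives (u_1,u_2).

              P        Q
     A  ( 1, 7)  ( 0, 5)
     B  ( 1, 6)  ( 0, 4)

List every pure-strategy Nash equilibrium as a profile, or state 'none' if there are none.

NE set: (A,P), (B,P)

(A,P): NE
(A,Q): not NE [P2→P gives 7>5]
(B,P): NE
(B,Q): not NE [P2→P gives 6>4]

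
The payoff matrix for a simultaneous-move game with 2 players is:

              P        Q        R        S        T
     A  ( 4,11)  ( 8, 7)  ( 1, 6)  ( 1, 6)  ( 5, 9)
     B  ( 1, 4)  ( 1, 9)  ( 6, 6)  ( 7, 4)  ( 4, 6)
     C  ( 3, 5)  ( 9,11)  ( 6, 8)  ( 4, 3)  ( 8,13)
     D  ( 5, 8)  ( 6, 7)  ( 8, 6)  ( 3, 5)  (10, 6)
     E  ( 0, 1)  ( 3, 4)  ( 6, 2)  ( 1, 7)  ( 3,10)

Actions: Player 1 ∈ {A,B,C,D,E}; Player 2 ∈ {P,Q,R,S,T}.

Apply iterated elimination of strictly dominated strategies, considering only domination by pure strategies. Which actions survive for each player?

P1 drop E (D beats it: P:5>0 Q:6>3 R:8>6 S:3>1 T:10>3)
P2 drop R (Q beats it: A:7>6 B:9>6 C:11>8 D:7>6)
P2 drop S (Q beats it: A:7>6 B:9>4 C:11>3 D:7>5)
P1 drop B (A beats it: P:4>1 Q:8>1 T:5>4)
P1→{A,C,D} P2→{P,Q,T}

Remaining: P1:{A,C,D} P2:{P,Q,T}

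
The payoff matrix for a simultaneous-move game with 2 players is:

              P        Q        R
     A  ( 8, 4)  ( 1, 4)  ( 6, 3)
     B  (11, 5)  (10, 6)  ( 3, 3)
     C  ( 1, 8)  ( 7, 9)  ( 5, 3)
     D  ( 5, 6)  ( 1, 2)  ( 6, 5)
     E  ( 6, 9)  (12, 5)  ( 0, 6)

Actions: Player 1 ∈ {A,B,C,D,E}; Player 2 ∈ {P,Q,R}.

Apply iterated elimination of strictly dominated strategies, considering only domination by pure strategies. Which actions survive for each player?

Survivors P1:{B,E} P2:{P,Q}

P2 drop R (P beats it: A:4>3 B:5>3 C:8>3 D:6>5 E:9>6)
P1 drop A (B beats it: P:11>8 Q:10>1)
P1 drop C (B beats it: P:11>1 Q:10>7)
P1 drop D (B beats it: P:11>5 Q:10>1)
P1→{B,E} P2→{P,Q}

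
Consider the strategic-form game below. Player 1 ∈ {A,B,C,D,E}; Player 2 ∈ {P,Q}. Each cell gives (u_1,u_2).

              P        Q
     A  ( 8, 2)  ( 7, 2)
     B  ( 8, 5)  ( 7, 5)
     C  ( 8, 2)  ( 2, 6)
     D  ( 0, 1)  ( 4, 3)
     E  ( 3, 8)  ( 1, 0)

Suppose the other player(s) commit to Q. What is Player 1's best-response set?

argmax u_1 = {A,B}

u_1(A vs Q) = 7
u_1(B vs Q) = 7
u_1(C vs Q) = 2
u_1(D vs Q) = 4
u_1(E vs Q) = 1
max payoff 7 at {A,B}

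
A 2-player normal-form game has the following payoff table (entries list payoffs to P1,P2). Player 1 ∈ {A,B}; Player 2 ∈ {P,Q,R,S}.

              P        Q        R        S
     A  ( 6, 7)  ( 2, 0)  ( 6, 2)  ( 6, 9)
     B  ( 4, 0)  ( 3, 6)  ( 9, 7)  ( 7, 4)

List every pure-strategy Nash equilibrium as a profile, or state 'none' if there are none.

(A,P): not NE [P2→S gives 9>7]
(A,Q): not NE [P1→B gives 3>2; P2→S gives 9>0]
(A,R): not NE [P1→B gives 9>6; P2→S gives 9>2]
(A,S): not NE [P1→B gives 7>6]
(B,P): not NE [P1→A gives 6>4; P2→R gives 7>0]
(B,Q): not NE [P2→R gives 7>6]
(B,R): NE
(B,S): not NE [P2→R gives 7>4]

Nash profiles: (B,R)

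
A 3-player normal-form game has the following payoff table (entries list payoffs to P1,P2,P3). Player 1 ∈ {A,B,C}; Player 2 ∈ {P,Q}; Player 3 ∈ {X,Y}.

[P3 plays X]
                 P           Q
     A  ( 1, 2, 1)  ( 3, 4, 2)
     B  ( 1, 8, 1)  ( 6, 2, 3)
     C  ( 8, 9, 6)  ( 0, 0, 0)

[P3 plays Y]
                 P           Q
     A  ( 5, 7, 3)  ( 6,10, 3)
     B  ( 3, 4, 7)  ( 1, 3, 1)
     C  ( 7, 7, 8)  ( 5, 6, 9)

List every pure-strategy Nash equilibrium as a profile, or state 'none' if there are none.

NE set: (A,Q,Y), (C,P,Y)

(A,P,X): not NE [P1→C gives 8>1; P2→Q gives 4>2; P3→Y gives 3>1]
(A,P,Y): not NE [P1→C gives 7>5; P2→Q gives 10>7]
(A,Q,X): not NE [P1→B gives 6>3; P3→Y gives 3>2]
(A,Q,Y): NE
(B,P,X): not NE [P1→C gives 8>1; P3→Y gives 7>1]
(B,P,Y): not NE [P1→C gives 7>3]
(B,Q,X): not NE [P2→P gives 8>2]
(B,Q,Y): not NE [P1→A gives 6>1; P2→P gives 4>3; P3→X gives 3>1]
(C,P,X): not NE [P3→Y gives 8>6]
(C,P,Y): NE
(C,Q,X): not NE [P1→B gives 6>0; P2→P gives 9>0; P3→Y gives 9>0]
(C,Q,Y): not NE [P1→A gives 6>5; P2→P gives 7>6]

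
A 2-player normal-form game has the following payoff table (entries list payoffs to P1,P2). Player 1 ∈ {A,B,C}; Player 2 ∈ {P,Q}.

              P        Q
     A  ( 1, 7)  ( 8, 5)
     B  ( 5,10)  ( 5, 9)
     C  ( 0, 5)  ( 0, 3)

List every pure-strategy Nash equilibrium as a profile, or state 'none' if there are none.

Nash profiles: (B,P)

(A,P): not NE [P1→B gives 5>1]
(A,Q): not NE [P2→P gives 7>5]
(B,P): NE
(B,Q): not NE [P1→A gives 8>5; P2→P gives 10>9]
(C,P): not NE [P1→B gives 5>0]
(C,Q): not NE [P1→A gives 8>0; P2→P gives 5>3]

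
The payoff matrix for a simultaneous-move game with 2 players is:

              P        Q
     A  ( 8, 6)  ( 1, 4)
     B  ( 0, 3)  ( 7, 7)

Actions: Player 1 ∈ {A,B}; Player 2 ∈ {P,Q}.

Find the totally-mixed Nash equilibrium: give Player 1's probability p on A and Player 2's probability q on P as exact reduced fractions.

P1 indiff ⇒ q·8+(1-q)·1 = q·0+(1-q)·7 ⇒ q(8) = (1-q)(6) ⇒ q = 3/7
P2 indiff ⇒ p·6+(1-p)·3 = p·4+(1-p)·7 ⇒ p(2) = (1-p)(4) ⇒ p = 2/3

p=2/3, q=3/7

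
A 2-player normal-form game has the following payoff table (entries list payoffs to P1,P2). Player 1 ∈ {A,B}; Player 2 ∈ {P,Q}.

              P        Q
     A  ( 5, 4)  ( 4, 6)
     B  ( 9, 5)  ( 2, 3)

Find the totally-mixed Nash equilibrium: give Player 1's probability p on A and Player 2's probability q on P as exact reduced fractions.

P1 indiff ⇒ q·5+(1-q)·4 = q·9+(1-q)·2 ⇒ q(-4) = (1-q)(-2) ⇒ q = 1/3
P2 indiff ⇒ p·4+(1-p)·5 = p·6+(1-p)·3 ⇒ p(-2) = (1-p)(-2) ⇒ p = 1/2

p=1/2, q=1/3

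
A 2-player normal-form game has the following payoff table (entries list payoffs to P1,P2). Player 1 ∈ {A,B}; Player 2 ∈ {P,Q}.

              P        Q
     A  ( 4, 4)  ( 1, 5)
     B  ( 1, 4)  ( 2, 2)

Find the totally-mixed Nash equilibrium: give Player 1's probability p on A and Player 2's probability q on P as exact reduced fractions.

p=2/3, q=1/4

P1 indiff ⇒ q·4+(1-q)·1 = q·1+(1-q)·2 ⇒ q(3) = (1-q)(1) ⇒ q = 1/4
P2 indiff ⇒ p·4+(1-p)·4 = p·5+(1-p)·2 ⇒ p(-1) = (1-p)(-2) ⇒ p = 2/3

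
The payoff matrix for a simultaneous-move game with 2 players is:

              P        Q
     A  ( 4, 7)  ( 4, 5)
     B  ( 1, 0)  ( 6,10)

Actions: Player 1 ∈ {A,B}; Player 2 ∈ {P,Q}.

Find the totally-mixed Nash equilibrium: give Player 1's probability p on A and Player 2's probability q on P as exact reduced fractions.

(p,q) = (5/6, 2/5)

P1 indiff ⇒ q·4+(1-q)·4 = q·1+(1-q)·6 ⇒ q(3) = (1-q)(2) ⇒ q = 2/5
P2 indiff ⇒ p·7+(1-p)·0 = p·5+(1-p)·10 ⇒ p(2) = (1-p)(10) ⇒ p = 5/6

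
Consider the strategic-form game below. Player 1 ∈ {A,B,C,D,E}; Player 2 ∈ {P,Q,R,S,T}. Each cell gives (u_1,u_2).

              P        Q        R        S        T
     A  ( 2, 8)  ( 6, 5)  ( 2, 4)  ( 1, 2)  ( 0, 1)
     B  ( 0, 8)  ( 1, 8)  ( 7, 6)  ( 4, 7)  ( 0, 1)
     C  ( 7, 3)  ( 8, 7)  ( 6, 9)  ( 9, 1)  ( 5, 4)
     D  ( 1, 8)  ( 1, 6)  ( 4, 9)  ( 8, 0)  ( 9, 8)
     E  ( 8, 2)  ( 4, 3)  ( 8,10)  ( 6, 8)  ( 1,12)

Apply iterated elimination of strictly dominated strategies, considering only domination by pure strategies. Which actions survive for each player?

P1 drop A (C beats it: P:7>2 Q:8>6 R:6>2 S:9>1 T:5>0)
P1 drop B (E beats it: P:8>0 Q:4>1 R:8>7 S:6>4 T:1>0)
P2 drop P (R beats it: C:9>3 D:9>8 E:10>2)
P2 drop Q (R beats it: C:9>7 D:9>6 E:10>3)
P2 drop S (R beats it: C:9>1 D:9>0 E:10>8)
P1→{C,D,E} P2→{R,T}

Remaining: P1:{C,D,E} P2:{R,T}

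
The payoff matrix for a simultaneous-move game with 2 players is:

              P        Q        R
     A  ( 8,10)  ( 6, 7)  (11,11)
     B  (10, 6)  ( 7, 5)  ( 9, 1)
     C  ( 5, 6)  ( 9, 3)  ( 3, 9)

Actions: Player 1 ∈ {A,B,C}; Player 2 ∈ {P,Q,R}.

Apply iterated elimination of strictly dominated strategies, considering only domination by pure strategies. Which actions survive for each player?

P2 drop Q (P beats it: A:10>7 B:6>5 C:6>3)
P1 drop C (A beats it: P:8>5 R:11>3)
P1→{A,B} P2→{P,R}

IESDS → P1:{A,B} P2:{P,R}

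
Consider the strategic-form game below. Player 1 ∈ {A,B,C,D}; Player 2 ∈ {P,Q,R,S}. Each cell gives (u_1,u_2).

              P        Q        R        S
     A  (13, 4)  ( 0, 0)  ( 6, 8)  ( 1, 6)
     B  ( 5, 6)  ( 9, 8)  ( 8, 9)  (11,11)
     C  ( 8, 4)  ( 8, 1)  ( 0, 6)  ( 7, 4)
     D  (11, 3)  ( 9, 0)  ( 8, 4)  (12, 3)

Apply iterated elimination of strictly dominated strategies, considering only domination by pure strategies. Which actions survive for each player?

Remaining: P1:{B,D} P2:{R,S}

P1 drop C (D beats it: P:11>8 Q:9>8 R:8>0 S:12>7)
P2 drop P (R beats it: A:8>4 B:9>6 D:4>3)
P1 drop A (B beats it: Q:9>0 R:8>6 S:11>1)
P2 drop Q (R beats it: B:9>8 D:4>0)
P1→{B,D} P2→{R,S}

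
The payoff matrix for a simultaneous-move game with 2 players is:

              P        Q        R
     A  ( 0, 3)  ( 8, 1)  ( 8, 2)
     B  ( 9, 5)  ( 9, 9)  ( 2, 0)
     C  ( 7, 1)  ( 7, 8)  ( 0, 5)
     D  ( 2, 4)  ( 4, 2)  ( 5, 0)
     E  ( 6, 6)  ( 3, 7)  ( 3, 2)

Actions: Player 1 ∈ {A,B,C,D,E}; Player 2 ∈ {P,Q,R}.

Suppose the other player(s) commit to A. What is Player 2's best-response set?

P2 best: {P}

u_2(P vs A) = 3
u_2(Q vs A) = 1
u_2(R vs A) = 2
max payoff 3 at {P}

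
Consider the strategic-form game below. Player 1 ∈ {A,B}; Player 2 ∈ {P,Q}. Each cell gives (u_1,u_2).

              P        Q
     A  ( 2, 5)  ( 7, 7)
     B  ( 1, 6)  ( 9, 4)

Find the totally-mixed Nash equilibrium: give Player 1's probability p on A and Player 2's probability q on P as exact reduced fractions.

P1 indiff ⇒ q·2+(1-q)·7 = q·1+(1-q)·9 ⇒ q(1) = (1-q)(2) ⇒ q = 2/3
P2 indiff ⇒ p·5+(1-p)·6 = p·7+(1-p)·4 ⇒ p(-2) = (1-p)(-2) ⇒ p = 1/2

P1 mixes 1/2 on A; P2 mixes 2/3 on P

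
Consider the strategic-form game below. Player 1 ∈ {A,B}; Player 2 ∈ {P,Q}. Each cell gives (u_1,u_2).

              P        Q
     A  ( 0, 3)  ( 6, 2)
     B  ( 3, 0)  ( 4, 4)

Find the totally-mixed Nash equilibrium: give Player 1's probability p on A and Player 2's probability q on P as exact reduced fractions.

P1 indiff ⇒ q·0+(1-q)·6 = q·3+(1-q)·4 ⇒ q(-3) = (1-q)(-2) ⇒ q = 2/5
P2 indiff ⇒ p·3+(1-p)·0 = p·2+(1-p)·4 ⇒ p(1) = (1-p)(4) ⇒ p = 4/5

p=4/5, q=2/5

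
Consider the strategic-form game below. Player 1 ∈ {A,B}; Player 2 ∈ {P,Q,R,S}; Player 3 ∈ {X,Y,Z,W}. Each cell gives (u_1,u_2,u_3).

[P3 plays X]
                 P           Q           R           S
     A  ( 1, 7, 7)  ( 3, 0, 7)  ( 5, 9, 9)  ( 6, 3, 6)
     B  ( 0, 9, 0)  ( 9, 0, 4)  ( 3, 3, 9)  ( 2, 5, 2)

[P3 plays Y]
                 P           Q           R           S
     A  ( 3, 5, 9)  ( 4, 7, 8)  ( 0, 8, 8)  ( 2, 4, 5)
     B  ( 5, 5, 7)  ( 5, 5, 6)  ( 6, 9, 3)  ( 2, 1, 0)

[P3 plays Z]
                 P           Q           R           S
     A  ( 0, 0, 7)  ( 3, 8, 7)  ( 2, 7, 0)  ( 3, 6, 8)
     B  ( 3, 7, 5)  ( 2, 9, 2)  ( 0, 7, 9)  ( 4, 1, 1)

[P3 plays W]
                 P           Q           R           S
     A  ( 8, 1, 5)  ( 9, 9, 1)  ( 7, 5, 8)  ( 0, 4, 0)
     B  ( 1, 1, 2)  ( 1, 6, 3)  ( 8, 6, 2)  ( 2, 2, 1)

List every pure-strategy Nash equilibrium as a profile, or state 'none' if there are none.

(A,P,X): not NE [P2→R gives 9>7; P3→Y gives 9>7]
(A,P,Y): not NE [P1→B gives 5>3; P2→R gives 8>5]
(A,P,Z): not NE [P1→B gives 3>0; P2→Q gives 8>0; P3→Y gives 9>7]
(A,P,W): not NE [P2→Q gives 9>1; P3→Y gives 9>5]
(A,Q,X): not NE [P1→B gives 9>3; P2→R gives 9>0; P3→Y gives 8>7]
(A,Q,Y): not NE [P1→B gives 5>4; P2→R gives 8>7]
(A,Q,Z): not NE [P3→Y gives 8>7]
(A,Q,W): not NE [P3→Y gives 8>1]
(A,R,X): NE
(A,R,Y): not NE [P1→B gives 6>0; P3→X gives 9>8]
(A,R,Z): not NE [P2→Q gives 8>7; P3→X gives 9>0]
(A,R,W): not NE [P1→B gives 8>7; P2→Q gives 9>5; P3→X gives 9>8]
(A,S,X): not NE [P2→R gives 9>3; P3→Z gives 8>6]
(A,S,Y): not NE [P2→R gives 8>4; P3→Z gives 8>5]
(A,S,Z): not NE [P1→B gives 4>3; P2→Q gives 8>6]
(A,S,W): not NE [P1→B gives 2>0; P2→Q gives 9>4; P3→Z gives 8>0]
(B,P,X): not NE [P1→A gives 1>0; P3→Y gives 7>0]
(B,P,Y): not NE [P2→R gives 9>5]
(B,P,Z): not NE [P2→Q gives 9>7; P3→Y gives 7>5]
(B,P,W): not NE [P1→A gives 8>1; P2→R gives 6>1; P3→Y gives 7>2]
(B,Q,X): not NE [P2→P gives 9>0; P3→Y gives 6>4]
(B,Q,Y): not NE [P2→R gives 9>5]
(B,Q,Z): not NE [P1→A gives 3>2; P3→Y gives 6>2]
(B,Q,W): not NE [P1→A gives 9>1; P3→Y gives 6>3]
(B,R,X): not NE [P1→A gives 5>3; P2→P gives 9>3]
(B,R,Y): not NE [P3→Z gives 9>3]
(B,R,Z): not NE [P1→A gives 2>0; P2→Q gives 9>7]
(B,R,W): not NE [P3→Z gives 9>2]
(B,S,X): not NE [P1→A gives 6>2; P2→P gives 9>5]
(B,S,Y): not NE [P2→R gives 9>1; P3→X gives 2>0]
(B,S,Z): not NE [P2→Q gives 9>1; P3→X gives 2>1]
(B,S,W): not NE [P2→R gives 6>2; P3→X gives 2>1]

PSNE = {(A,R,X)}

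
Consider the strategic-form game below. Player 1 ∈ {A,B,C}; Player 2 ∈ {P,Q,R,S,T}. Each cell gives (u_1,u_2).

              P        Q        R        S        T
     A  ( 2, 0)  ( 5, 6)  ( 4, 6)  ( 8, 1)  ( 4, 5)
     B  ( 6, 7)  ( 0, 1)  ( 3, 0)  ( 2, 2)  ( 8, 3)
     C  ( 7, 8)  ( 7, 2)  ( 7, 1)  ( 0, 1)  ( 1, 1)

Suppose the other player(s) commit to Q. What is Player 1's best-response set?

BR_1 = {C}

u_1(A vs Q) = 5
u_1(B vs Q) = 0
u_1(C vs Q) = 7
max payoff 7 at {C}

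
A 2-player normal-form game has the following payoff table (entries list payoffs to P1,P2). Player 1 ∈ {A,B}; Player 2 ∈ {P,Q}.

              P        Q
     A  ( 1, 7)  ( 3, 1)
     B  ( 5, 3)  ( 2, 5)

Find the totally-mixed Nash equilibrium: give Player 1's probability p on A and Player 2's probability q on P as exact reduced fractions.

(p,q) = (1/4, 1/5)

P1 indiff ⇒ q·1+(1-q)·3 = q·5+(1-q)·2 ⇒ q(-4) = (1-q)(-1) ⇒ q = 1/5
P2 indiff ⇒ p·7+(1-p)·3 = p·1+(1-p)·5 ⇒ p(6) = (1-p)(2) ⇒ p = 1/4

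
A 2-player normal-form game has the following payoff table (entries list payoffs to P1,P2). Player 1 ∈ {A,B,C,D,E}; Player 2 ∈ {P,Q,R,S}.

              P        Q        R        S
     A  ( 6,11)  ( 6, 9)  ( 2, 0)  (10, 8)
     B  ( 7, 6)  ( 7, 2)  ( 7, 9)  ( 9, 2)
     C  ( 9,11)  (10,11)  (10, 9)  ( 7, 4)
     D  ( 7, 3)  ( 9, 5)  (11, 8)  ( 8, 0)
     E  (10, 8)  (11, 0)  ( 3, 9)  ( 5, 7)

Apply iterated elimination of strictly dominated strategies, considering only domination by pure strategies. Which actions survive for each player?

Remaining: P1:{C,D,E} P2:{P,Q,R}

P2 drop S (P beats it: A:11>8 B:6>2 C:11>4 D:3>0 E:8>7)
P1 drop A (B beats it: P:7>6 Q:7>6 R:7>2)
P1 drop B (C beats it: P:9>7 Q:10>7 R:10>7)
P1→{C,D,E} P2→{P,Q,R}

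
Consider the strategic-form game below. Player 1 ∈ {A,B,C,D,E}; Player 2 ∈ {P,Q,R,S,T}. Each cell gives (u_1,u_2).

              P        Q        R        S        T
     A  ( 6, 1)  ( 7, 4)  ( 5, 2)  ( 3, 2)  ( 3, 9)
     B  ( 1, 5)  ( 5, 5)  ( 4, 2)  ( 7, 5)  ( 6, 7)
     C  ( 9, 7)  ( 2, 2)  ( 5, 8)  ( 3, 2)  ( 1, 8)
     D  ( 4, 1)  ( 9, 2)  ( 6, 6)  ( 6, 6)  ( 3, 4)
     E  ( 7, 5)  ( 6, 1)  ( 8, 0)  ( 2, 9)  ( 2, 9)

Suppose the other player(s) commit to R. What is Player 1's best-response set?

u_1(A vs R) = 5
u_1(B vs R) = 4
u_1(C vs R) = 5
u_1(D vs R) = 6
u_1(E vs R) = 8
max payoff 8 at {E}

BR_1 = {E}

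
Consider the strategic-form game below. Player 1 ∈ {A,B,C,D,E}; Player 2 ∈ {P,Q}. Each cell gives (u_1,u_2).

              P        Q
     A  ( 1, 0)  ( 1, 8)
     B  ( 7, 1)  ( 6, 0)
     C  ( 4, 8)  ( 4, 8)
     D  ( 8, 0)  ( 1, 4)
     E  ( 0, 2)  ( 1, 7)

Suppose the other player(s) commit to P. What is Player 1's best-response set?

argmax u_1 = {D}

u_1(A vs P) = 1
u_1(B vs P) = 7
u_1(C vs P) = 4
u_1(D vs P) = 8
u_1(E vs P) = 0
max payoff 8 at {D}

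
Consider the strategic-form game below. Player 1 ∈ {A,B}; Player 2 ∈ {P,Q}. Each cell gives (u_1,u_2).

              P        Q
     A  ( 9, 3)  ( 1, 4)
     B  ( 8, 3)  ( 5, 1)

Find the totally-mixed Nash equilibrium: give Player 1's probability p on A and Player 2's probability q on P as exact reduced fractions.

P1 indiff ⇒ q·9+(1-q)·1 = q·8+(1-q)·5 ⇒ q(1) = (1-q)(4) ⇒ q = 4/5
P2 indiff ⇒ p·3+(1-p)·3 = p·4+(1-p)·1 ⇒ p(-1) = (1-p)(-2) ⇒ p = 2/3

(p,q) = (2/3, 4/5)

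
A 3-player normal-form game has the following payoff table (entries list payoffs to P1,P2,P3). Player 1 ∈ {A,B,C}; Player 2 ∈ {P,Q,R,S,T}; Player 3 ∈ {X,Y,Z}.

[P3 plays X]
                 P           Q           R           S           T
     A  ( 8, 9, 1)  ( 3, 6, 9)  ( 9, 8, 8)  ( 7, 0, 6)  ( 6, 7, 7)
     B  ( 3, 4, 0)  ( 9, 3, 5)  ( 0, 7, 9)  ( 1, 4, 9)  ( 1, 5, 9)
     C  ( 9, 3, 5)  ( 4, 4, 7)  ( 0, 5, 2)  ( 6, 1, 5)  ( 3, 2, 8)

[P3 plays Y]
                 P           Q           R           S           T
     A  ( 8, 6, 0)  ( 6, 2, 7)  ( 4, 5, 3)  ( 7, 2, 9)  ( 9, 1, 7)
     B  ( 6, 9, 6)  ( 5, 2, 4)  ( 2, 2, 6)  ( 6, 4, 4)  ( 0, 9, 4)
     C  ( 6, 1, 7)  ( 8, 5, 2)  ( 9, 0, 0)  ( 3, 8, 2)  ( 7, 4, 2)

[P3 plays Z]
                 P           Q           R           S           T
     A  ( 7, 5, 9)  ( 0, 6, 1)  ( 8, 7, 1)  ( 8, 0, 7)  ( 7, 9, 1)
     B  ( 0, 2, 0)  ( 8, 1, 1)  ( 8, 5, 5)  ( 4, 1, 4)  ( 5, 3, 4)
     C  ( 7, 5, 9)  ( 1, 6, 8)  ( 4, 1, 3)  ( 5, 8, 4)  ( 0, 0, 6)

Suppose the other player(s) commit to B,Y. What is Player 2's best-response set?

u_2(P vs B,Y) = 9
u_2(Q vs B,Y) = 2
u_2(R vs B,Y) = 2
u_2(S vs B,Y) = 4
u_2(T vs B,Y) = 9
max payoff 9 at {P,T}

P2 best: {P,T}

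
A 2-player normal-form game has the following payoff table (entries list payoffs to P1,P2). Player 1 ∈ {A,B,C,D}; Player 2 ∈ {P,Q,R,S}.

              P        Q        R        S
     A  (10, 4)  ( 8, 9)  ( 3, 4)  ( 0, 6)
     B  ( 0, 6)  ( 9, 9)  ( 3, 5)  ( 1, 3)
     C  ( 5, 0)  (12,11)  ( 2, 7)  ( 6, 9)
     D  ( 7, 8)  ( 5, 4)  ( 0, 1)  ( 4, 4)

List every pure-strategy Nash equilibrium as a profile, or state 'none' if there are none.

(A,P): not NE [P2→Q gives 9>4]
(A,Q): not NE [P1→C gives 12>8]
(A,R): not NE [P2→Q gives 9>4]
(A,S): not NE [P1→C gives 6>0; P2→Q gives 9>6]
(B,P): not NE [P1→A gives 10>0; P2→Q gives 9>6]
(B,Q): not NE [P1→C gives 12>9]
(B,R): not NE [P2→Q gives 9>5]
(B,S): not NE [P1→C gives 6>1; P2→Q gives 9>3]
(C,P): not NE [P1→A gives 10>5; P2→Q gives 11>0]
(C,Q): NE
(C,R): not NE [P1→B gives 3>2; P2→Q gives 11>7]
(C,S): not NE [P2→Q gives 11>9]
(D,P): not NE [P1→A gives 10>7]
(D,Q): not NE [P1→C gives 12>5; P2→P gives 8>4]
(D,R): not NE [P1→B gives 3>0; P2→P gives 8>1]
(D,S): not NE [P1→C gives 6>4; P2→P gives 8>4]

PSNE = {(C,Q)}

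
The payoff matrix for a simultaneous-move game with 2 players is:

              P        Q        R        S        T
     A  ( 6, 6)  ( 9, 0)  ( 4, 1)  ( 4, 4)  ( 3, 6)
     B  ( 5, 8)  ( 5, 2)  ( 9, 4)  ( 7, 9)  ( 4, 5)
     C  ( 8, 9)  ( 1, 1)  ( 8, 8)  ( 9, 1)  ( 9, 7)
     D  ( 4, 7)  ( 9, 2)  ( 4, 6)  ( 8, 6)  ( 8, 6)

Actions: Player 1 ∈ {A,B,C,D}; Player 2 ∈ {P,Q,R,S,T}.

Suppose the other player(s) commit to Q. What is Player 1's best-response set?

BR_1 = {A,D}

u_1(A vs Q) = 9
u_1(B vs Q) = 5
u_1(C vs Q) = 1
u_1(D vs Q) = 9
max payoff 9 at {A,D}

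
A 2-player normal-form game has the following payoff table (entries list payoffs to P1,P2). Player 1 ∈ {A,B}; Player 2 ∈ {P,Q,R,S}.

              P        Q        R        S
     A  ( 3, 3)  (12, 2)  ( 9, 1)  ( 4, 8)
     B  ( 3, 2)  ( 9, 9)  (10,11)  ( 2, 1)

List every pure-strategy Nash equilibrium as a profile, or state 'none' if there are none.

(A,P): not NE [P2→S gives 8>3]
(A,Q): not NE [P2→S gives 8>2]
(A,R): not NE [P1→B gives 10>9; P2→S gives 8>1]
(A,S): NE
(B,P): not NE [P2→R gives 11>2]
(B,Q): not NE [P1→A gives 12>9; P2→R gives 11>9]
(B,R): NE
(B,S): not NE [P1→A gives 4>2; P2→R gives 11>1]

PSNE = {(A,S), (B,R)}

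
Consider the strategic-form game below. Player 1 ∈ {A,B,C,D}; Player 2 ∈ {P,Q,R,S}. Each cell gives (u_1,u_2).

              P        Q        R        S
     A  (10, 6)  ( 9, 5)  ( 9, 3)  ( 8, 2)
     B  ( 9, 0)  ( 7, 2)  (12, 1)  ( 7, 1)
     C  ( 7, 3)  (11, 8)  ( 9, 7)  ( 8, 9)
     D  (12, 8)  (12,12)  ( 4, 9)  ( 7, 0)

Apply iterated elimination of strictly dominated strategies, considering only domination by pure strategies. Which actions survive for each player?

Survivors P1:{A,C,D} P2:{P,Q,S}

P2 drop R (Q beats it: A:5>3 B:2>1 C:8>7 D:12>9)
P1 drop B (A beats it: P:10>9 Q:9>7 S:8>7)
P1→{A,C,D} P2→{P,Q,S}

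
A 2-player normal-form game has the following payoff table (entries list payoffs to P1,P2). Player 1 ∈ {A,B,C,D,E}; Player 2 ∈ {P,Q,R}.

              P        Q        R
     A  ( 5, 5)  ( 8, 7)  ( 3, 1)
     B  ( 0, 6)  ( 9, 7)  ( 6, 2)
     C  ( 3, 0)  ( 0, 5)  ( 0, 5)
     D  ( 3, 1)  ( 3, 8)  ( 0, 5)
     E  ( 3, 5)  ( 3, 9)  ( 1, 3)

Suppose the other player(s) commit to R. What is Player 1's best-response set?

P1 best: {B}

u_1(A vs R) = 3
u_1(B vs R) = 6
u_1(C vs R) = 0
u_1(D vs R) = 0
u_1(E vs R) = 1
max payoff 6 at {B}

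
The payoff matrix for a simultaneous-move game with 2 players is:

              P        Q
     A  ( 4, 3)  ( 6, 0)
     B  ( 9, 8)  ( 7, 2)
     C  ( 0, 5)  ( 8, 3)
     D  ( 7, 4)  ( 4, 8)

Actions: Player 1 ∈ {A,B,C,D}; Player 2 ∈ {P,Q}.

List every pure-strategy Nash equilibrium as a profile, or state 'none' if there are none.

NE set: (B,P)

(A,P): not NE [P1→B gives 9>4]
(A,Q): not NE [P1→C gives 8>6; P2→P gives 3>0]
(B,P): NE
(B,Q): not NE [P1→C gives 8>7; P2→P gives 8>2]
(C,P): not NE [P1→B gives 9>0]
(C,Q): not NE [P2→P gives 5>3]
(D,P): not NE [P1→B gives 9>7; P2→Q gives 8>4]
(D,Q): not NE [P1→C gives 8>4]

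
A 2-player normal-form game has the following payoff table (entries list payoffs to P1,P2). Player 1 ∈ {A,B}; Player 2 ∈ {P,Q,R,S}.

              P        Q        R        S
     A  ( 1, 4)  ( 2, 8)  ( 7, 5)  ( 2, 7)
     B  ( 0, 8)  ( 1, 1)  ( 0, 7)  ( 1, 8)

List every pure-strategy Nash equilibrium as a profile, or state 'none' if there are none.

NE set: (A,Q)

(A,P): not NE [P2→Q gives 8>4]
(A,Q): NE
(A,R): not NE [P2→Q gives 8>5]
(A,S): not NE [P2→Q gives 8>7]
(B,P): not NE [P1→A gives 1>0]
(B,Q): not NE [P1→A gives 2>1; P2→S gives 8>1]
(B,R): not NE [P1→A gives 7>0; P2→S gives 8>7]
(B,S): not NE [P1→A gives 2>1]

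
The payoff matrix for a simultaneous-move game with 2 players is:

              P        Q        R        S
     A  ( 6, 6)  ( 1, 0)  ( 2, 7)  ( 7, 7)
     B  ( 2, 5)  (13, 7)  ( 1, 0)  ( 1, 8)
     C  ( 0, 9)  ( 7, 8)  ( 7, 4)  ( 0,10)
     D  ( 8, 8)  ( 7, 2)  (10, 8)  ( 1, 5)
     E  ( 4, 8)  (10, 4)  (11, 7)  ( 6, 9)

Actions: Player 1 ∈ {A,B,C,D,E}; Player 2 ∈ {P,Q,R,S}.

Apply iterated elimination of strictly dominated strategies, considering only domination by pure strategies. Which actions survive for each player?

P1 drop C (E beats it: P:4>0 Q:10>7 R:11>7 S:6>0)
P2 drop Q (S beats it: A:7>0 B:8>7 D:5>2 E:9>4)
P1 drop B (A beats it: P:6>2 R:2>1 S:7>1)
P1→{A,D,E} P2→{P,R,S}

Survivors P1:{A,D,E} P2:{P,R,S}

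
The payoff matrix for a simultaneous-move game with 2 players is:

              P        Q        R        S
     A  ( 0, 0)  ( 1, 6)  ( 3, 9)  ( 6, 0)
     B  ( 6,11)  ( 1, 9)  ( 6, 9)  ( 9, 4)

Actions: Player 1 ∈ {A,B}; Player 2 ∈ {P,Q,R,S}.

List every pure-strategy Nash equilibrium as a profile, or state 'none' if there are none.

PSNE = {(B,P)}

(A,P): not NE [P1→B gives 6>0; P2→R gives 9>0]
(A,Q): not NE [P2→R gives 9>6]
(A,R): not NE [P1→B gives 6>3]
(A,S): not NE [P1→B gives 9>6; P2→R gives 9>0]
(B,P): NE
(B,Q): not NE [P2→P gives 11>9]
(B,R): not NE [P2→P gives 11>9]
(B,S): not NE [P2→P gives 11>4]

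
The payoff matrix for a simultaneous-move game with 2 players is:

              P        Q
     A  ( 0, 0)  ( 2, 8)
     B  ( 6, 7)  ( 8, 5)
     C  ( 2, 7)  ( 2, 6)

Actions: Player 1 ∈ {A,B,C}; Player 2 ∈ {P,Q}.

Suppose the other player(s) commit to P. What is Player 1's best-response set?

argmax u_1 = {B}

u_1(A vs P) = 0
u_1(B vs P) = 6
u_1(C vs P) = 2
max payoff 6 at {B}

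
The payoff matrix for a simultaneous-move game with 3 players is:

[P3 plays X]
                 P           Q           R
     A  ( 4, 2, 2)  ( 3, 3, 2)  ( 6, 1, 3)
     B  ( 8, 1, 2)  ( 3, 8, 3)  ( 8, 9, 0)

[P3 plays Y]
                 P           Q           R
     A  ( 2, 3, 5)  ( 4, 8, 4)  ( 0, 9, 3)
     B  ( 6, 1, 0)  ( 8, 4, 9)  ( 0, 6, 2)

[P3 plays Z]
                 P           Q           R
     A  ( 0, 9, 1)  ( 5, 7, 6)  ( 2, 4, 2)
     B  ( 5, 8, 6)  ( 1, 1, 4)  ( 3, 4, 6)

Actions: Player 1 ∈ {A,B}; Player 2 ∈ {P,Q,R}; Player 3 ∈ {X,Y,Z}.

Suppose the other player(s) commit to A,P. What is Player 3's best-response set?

BR_3 = {Y}

u_3(X vs A,P) = 2
u_3(Y vs A,P) = 5
u_3(Z vs A,P) = 1
max payoff 5 at {Y}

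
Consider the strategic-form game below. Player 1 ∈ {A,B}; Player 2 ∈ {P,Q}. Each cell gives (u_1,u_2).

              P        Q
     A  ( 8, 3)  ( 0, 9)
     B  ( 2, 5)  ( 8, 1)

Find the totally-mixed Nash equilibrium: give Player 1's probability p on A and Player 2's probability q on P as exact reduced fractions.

P1 indiff ⇒ q·8+(1-q)·0 = q·2+(1-q)·8 ⇒ q(6) = (1-q)(8) ⇒ q = 4/7
P2 indiff ⇒ p·3+(1-p)·5 = p·9+(1-p)·1 ⇒ p(-6) = (1-p)(-4) ⇒ p = 2/5

(p,q) = (2/5, 4/7)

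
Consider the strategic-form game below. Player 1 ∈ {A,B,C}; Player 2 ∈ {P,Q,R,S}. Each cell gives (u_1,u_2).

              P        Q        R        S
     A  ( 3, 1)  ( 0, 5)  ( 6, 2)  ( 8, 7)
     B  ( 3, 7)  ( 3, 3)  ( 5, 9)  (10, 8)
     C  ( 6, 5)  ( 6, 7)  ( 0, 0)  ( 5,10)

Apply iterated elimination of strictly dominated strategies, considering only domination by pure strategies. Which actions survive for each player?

P2 drop P (S beats it: A:7>1 B:8>7 C:10>5)
P2 drop Q (S beats it: A:7>5 B:8>3 C:10>7)
P1 drop C (A beats it: R:6>0 S:8>5)
P1→{A,B} P2→{R,S}

Survivors P1:{A,B} P2:{R,S}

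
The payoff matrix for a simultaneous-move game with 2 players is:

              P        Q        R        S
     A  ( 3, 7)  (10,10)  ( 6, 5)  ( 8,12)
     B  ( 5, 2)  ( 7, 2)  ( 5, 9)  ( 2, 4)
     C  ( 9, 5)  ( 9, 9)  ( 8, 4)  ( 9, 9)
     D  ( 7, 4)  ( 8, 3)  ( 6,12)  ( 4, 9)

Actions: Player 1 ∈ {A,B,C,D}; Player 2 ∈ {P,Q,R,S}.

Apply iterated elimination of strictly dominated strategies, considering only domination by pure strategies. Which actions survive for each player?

P1 drop B (C beats it: P:9>5 Q:9>7 R:8>5 S:9>2)
P1 drop D (C beats it: P:9>7 Q:9>8 R:8>6 S:9>4)
P2 drop P (Q beats it: A:10>7 C:9>5)
P2 drop R (Q beats it: A:10>5 C:9>4)
P1→{A,C} P2→{Q,S}

Remaining: P1:{A,C} P2:{Q,S}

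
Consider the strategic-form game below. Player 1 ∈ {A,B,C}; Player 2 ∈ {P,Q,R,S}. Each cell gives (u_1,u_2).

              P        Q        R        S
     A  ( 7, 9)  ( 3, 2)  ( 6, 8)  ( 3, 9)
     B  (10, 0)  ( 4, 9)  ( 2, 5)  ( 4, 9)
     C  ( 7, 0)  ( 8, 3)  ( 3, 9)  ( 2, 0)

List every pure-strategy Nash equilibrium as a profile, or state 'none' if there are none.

(A,P): not NE [P1→B gives 10>7]
(A,Q): not NE [P1→C gives 8>3; P2→S gives 9>2]
(A,R): not NE [P2→S gives 9>8]
(A,S): not NE [P1→B gives 4>3]
(B,P): not NE [P2→S gives 9>0]
(B,Q): not NE [P1→C gives 8>4]
(B,R): not NE [P1→A gives 6>2; P2→S gives 9>5]
(B,S): NE
(C,P): not NE [P1→B gives 10>7; P2→R gives 9>0]
(C,Q): not NE [P2→R gives 9>3]
(C,R): not NE [P1→A gives 6>3]
(C,S): not NE [P1→B gives 4>2; P2→R gives 9>0]

PSNE = {(B,S)}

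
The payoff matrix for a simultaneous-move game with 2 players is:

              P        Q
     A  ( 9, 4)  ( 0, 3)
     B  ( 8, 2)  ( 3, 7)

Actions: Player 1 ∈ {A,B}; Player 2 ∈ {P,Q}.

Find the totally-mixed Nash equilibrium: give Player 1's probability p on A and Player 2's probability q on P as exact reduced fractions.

p=5/6, q=3/4

P1 indiff ⇒ q·9+(1-q)·0 = q·8+(1-q)·3 ⇒ q(1) = (1-q)(3) ⇒ q = 3/4
P2 indiff ⇒ p·4+(1-p)·2 = p·3+(1-p)·7 ⇒ p(1) = (1-p)(5) ⇒ p = 5/6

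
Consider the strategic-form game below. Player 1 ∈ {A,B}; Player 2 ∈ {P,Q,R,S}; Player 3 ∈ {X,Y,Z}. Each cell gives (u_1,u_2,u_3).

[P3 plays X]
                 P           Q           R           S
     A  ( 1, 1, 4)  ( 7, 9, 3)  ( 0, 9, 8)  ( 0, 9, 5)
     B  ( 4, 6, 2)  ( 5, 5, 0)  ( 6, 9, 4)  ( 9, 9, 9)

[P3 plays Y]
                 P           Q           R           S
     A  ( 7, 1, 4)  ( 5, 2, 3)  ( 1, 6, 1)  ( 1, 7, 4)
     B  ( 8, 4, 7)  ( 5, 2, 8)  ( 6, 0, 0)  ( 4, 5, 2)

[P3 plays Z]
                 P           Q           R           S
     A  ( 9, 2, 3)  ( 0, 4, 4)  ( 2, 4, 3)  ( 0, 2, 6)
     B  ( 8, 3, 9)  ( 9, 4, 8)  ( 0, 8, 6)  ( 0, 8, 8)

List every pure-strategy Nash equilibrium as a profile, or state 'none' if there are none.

(A,P,X): not NE [P1→B gives 4>1; P2→S gives 9>1]
(A,P,Y): not NE [P1→B gives 8>7; P2→S gives 7>1]
(A,P,Z): not NE [P2→R gives 4>2; P3→Y gives 4>3]
(A,Q,X): not NE [P3→Z gives 4>3]
(A,Q,Y): not NE [P2→S gives 7>2; P3→Z gives 4>3]
(A,Q,Z): not NE [P1→B gives 9>0]
(A,R,X): not NE [P1→B gives 6>0]
(A,R,Y): not NE [P1→B gives 6>1; P2→S gives 7>6; P3→X gives 8>1]
(A,R,Z): not NE [P3→X gives 8>3]
(A,S,X): not NE [P1→B gives 9>0; P3→Z gives 6>5]
(A,S,Y): not NE [P1→B gives 4>1; P3→Z gives 6>4]
(A,S,Z): not NE [P2→R gives 4>2]
(B,P,X): not NE [P2→S gives 9>6; P3→Z gives 9>2]
(B,P,Y): not NE [P2→S gives 5>4; P3→Z gives 9>7]
(B,P,Z): not NE [P1→A gives 9>8; P2→S gives 8>3]
(B,Q,X): not NE [P1→A gives 7>5; P2→S gives 9>5; P3→Z gives 8>0]
(B,Q,Y): not NE [P2→S gives 5>2]
(B,Q,Z): not NE [P2→S gives 8>4]
(B,R,X): not NE [P3→Z gives 6>4]
(B,R,Y): not NE [P2→S gives 5>0; P3→Z gives 6>0]
(B,R,Z): not NE [P1→A gives 2>0]
(B,S,X): NE
(B,S,Y): not NE [P3→X gives 9>2]
(B,S,Z): not NE [P3→X gives 9>8]

PSNE = {(B,S,X)}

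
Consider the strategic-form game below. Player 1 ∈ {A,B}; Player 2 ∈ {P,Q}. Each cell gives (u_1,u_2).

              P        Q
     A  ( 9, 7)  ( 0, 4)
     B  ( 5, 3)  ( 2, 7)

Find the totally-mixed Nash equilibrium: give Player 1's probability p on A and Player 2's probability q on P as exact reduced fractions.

p=4/7, q=1/3

P1 indiff ⇒ q·9+(1-q)·0 = q·5+(1-q)·2 ⇒ q(4) = (1-q)(2) ⇒ q = 1/3
P2 indiff ⇒ p·7+(1-p)·3 = p·4+(1-p)·7 ⇒ p(3) = (1-p)(4) ⇒ p = 4/7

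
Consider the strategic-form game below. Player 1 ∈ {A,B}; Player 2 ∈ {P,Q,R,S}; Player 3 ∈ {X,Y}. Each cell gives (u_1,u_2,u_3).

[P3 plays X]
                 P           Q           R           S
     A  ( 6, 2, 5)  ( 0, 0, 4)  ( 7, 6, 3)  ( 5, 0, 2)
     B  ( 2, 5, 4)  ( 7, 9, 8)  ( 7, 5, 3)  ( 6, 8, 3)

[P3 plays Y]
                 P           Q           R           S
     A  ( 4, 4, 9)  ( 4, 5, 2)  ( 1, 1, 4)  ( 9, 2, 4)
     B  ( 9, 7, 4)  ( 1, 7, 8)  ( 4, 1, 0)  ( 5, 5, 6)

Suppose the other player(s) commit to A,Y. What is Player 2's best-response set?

u_2(P vs A,Y) = 4
u_2(Q vs A,Y) = 5
u_2(R vs A,Y) = 1
u_2(S vs A,Y) = 2
max payoff 5 at {Q}

argmax u_2 = {Q}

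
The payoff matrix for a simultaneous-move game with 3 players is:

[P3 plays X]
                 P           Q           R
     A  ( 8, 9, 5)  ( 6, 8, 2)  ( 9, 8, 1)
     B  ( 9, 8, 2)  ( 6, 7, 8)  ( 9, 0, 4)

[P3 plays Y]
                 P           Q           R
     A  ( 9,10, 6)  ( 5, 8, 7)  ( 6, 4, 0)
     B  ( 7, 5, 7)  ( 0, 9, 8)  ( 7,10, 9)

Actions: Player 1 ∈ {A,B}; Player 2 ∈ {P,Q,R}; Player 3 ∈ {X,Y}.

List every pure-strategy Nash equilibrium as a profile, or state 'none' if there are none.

(A,P,X): not NE [P1→B gives 9>8; P3→Y gives 6>5]
(A,P,Y): NE
(A,Q,X): not NE [P2→P gives 9>8; P3→Y gives 7>2]
(A,Q,Y): not NE [P2→P gives 10>8]
(A,R,X): not NE [P2→P gives 9>8]
(A,R,Y): not NE [P1→B gives 7>6; P2→P gives 10>4; P3→X gives 1>0]
(B,P,X): not NE [P3→Y gives 7>2]
(B,P,Y): not NE [P1→A gives 9>7; P2→R gives 10>5]
(B,Q,X): not NE [P2→P gives 8>7]
(B,Q,Y): not NE [P1→A gives 5>0; P2→R gives 10>9]
(B,R,X): not NE [P2→P gives 8>0; P3→Y gives 9>4]
(B,R,Y): NE

PSNE = {(A,P,Y), (B,R,Y)}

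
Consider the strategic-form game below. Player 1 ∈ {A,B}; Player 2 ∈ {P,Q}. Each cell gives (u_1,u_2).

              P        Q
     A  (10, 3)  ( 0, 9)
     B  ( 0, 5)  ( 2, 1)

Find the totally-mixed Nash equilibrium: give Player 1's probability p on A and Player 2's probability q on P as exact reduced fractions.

P1 indiff ⇒ q·10+(1-q)·0 = q·0+(1-q)·2 ⇒ q(10) = (1-q)(2) ⇒ q = 1/6
P2 indiff ⇒ p·3+(1-p)·5 = p·9+(1-p)·1 ⇒ p(-6) = (1-p)(-4) ⇒ p = 2/5

p=2/5, q=1/6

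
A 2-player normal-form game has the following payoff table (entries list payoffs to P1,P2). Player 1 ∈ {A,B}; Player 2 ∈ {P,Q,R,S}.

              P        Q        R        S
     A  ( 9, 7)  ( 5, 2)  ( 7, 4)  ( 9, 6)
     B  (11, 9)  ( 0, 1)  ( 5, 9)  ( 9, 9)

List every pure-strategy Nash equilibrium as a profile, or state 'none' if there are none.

PSNE = {(B,P), (B,S)}

(A,P): not NE [P1→B gives 11>9]
(A,Q): not NE [P2→P gives 7>2]
(A,R): not NE [P2→P gives 7>4]
(A,S): not NE [P2→P gives 7>6]
(B,P): NE
(B,Q): not NE [P1→A gives 5>0; P2→S gives 9>1]
(B,R): not NE [P1→A gives 7>5]
(B,S): NE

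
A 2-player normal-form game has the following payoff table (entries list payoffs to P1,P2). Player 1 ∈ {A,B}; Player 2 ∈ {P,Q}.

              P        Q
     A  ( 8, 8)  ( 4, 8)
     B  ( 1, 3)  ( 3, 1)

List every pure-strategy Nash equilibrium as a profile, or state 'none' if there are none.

PSNE = {(A,P), (A,Q)}

(A,P): NE
(A,Q): NE
(B,P): not NE [P1→A gives 8>1]
(B,Q): not NE [P1→A gives 4>3; P2→P gives 3>1]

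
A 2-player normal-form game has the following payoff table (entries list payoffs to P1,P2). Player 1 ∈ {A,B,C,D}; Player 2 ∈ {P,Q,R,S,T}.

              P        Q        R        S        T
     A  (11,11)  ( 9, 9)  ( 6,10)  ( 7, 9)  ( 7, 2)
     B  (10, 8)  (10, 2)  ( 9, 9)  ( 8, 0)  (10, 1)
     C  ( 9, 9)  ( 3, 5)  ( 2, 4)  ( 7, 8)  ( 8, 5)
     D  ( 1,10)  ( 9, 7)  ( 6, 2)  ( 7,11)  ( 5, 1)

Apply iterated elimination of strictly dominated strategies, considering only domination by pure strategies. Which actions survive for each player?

IESDS → P1:{A,B} P2:{P,R}

P1 drop C (B beats it: P:10>9 Q:10>3 R:9>2 S:8>7 T:10>8)
P1 drop D (B beats it: P:10>1 Q:10>9 R:9>6 S:8>7 T:10>5)
P2 drop Q (P beats it: A:11>9 B:8>2)
P2 drop S (P beats it: A:11>9 B:8>0)
P2 drop T (P beats it: A:11>2 B:8>1)
P1→{A,B} P2→{P,R}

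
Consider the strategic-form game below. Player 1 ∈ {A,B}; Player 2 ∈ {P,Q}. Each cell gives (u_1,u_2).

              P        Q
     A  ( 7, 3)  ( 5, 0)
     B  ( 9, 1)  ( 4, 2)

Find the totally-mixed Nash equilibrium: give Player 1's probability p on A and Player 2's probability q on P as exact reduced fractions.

P1 indiff ⇒ q·7+(1-q)·5 = q·9+(1-q)·4 ⇒ q(-2) = (1-q)(-1) ⇒ q = 1/3
P2 indiff ⇒ p·3+(1-p)·1 = p·0+(1-p)·2 ⇒ p(3) = (1-p)(1) ⇒ p = 1/4

(p,q) = (1/4, 1/3)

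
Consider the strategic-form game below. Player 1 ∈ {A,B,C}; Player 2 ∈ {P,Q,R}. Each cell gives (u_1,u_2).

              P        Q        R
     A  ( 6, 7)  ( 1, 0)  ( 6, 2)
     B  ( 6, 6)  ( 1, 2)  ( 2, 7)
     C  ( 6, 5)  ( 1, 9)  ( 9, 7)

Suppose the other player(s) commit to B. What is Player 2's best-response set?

BR_2 = {R}

u_2(P vs B) = 6
u_2(Q vs B) = 2
u_2(R vs B) = 7
max payoff 7 at {R}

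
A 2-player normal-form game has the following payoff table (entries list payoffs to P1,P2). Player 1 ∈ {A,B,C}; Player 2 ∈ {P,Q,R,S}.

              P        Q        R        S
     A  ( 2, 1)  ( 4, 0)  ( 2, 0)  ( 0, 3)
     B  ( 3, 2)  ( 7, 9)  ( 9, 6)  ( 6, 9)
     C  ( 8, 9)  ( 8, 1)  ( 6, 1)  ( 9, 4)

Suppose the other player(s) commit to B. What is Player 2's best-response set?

BR_2 = {Q,S}

u_2(P vs B) = 2
u_2(Q vs B) = 9
u_2(R vs B) = 6
u_2(S vs B) = 9
max payoff 9 at {Q,S}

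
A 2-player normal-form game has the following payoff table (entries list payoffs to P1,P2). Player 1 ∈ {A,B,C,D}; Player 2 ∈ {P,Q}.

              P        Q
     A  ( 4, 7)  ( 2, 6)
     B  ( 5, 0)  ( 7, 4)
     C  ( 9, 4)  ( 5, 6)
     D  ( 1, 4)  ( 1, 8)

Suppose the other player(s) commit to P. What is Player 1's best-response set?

u_1(A vs P) = 4
u_1(B vs P) = 5
u_1(C vs P) = 9
u_1(D vs P) = 1
max payoff 9 at {C}

BR_1 = {C}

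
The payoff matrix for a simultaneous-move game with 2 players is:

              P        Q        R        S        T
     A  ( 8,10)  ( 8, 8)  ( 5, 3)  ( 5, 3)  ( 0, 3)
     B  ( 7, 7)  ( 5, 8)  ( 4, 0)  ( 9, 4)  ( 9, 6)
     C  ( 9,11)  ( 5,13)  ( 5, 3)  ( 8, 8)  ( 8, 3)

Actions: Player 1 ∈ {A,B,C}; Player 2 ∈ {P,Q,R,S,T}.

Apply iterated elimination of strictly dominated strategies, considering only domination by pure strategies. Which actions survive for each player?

P2 drop R (P beats it: A:10>3 B:7>0 C:11>3)
P2 drop S (P beats it: A:10>3 B:7>4 C:11>8)
P2 drop T (P beats it: A:10>3 B:7>6 C:11>3)
P1 drop B (A beats it: P:8>7 Q:8>5)
P1→{A,C} P2→{P,Q}

IESDS → P1:{A,C} P2:{P,Q}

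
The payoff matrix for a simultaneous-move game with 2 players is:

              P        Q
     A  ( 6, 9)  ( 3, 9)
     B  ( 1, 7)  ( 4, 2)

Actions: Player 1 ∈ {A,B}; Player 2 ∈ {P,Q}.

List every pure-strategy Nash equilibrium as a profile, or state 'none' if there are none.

Nash profiles: (A,P)

(A,P): NE
(A,Q): not NE [P1→B gives 4>3]
(B,P): not NE [P1→A gives 6>1]
(B,Q): not NE [P2→P gives 7>2]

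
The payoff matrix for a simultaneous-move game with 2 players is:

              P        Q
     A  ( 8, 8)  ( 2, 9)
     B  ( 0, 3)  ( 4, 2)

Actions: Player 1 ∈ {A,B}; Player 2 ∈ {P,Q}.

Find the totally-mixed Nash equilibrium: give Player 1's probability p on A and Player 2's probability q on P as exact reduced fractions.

P1 mixes 1/2 on A; P2 mixes 1/5 on P

P1 indiff ⇒ q·8+(1-q)·2 = q·0+(1-q)·4 ⇒ q(8) = (1-q)(2) ⇒ q = 1/5
P2 indiff ⇒ p·8+(1-p)·3 = p·9+(1-p)·2 ⇒ p(-1) = (1-p)(-1) ⇒ p = 1/2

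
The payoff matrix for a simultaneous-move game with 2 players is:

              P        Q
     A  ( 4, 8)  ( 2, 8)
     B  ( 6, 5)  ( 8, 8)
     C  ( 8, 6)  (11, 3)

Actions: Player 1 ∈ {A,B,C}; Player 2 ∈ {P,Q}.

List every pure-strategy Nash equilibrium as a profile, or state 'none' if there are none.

NE set: (C,P)

(A,P): not NE [P1→C gives 8>4]
(A,Q): not NE [P1→C gives 11>2]
(B,P): not NE [P1→C gives 8>6; P2→Q gives 8>5]
(B,Q): not NE [P1→C gives 11>8]
(C,P): NE
(C,Q): not NE [P2→P gives 6>3]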